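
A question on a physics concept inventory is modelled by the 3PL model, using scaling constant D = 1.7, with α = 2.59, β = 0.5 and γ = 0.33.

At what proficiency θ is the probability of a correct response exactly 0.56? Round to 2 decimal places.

P(θ) = γ + (1 − γ) · 1 / (1 + exp(−D·α(θ − β)))
Remove guessing floor: (0.56 − 0.33)/(1 − 0.33) = 0.3433
logit = ln(0.3433/0.6567) = -0.6487
θ = β + logit/(1.7·α) = 0.5 + (-0.6487)/4.4030 = 0.3527

0.35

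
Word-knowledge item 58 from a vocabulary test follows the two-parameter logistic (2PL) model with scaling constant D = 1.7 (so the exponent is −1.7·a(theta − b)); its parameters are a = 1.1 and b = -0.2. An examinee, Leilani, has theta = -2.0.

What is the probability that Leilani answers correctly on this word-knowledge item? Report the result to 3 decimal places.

0.033

P(theta) = 1 / (1 + exp(−D·a(theta − b)))
Exponent: 1.7 × 1.1 × (-2.0 − (-0.2)) = -3.3660
1/(1 + e^{3.3660}) = 0.0334
P = 0.0334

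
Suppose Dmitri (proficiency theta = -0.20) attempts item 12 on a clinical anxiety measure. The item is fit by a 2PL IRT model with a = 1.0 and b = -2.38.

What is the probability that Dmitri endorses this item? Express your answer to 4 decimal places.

0.8984

P(theta) = 1 / (1 + exp(−a(theta − b)))
Exponent: 1.0 × (-0.20 − (-2.38)) = 2.1800
1/(1 + e^{-2.1800}) = 0.8984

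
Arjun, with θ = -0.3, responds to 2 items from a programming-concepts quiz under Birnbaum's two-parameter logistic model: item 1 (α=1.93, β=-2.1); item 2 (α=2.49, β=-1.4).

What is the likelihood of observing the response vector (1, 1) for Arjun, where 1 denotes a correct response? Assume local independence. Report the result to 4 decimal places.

0.9111

P(θ) = 1 / (1 + exp(−α(θ − β)))
P_1 = 1/(1+e^{-3.4740}) = 0.9699
P_2 = 1/(1+e^{-2.7390}) = 0.9393
L = P_1 × P_2 = 0.9699 × 0.9393 = 0.91105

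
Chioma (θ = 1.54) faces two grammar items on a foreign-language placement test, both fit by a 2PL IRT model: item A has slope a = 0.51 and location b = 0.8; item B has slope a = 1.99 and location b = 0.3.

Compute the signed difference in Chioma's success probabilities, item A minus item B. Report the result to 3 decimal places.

-0.329

P(θ) = 1 / (1 + exp(−a(θ − b)))
P_A = 0.5932
P_B = 0.9218
P_A − P_B = -0.3286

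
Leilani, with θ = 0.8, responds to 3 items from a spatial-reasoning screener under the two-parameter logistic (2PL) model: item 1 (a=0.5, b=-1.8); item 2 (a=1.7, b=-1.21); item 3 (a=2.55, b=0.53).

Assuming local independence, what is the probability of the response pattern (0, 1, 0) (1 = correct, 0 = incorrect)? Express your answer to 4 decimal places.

0.0693

P(θ) = 1 / (1 + exp(−a(θ − b)))
P_1 = 1/(1+e^{-1.3000}) = 0.7858
P_2 = 1/(1+e^{-3.4170}) = 0.9682
P_3 = 1/(1+e^{-0.6885}) = 0.6656
L = (1−P_1) × P_2 × (1−P_3) = 0.2142 × 0.9682 × 0.3344 = 0.06933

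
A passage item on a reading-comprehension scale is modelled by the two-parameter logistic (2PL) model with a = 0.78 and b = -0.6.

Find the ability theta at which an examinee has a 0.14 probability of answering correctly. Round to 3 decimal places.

-2.927

P(theta) = 1 / (1 + exp(−a(theta − b)))
logit = ln(0.1400/0.8600) = -1.8153
theta = b + logit/(a) = -0.6 + (-1.8153)/0.7800 = -2.9273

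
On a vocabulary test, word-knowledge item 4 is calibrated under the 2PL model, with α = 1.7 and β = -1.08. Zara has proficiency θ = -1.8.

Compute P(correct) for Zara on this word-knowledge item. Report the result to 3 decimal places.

P(θ) = 1 / (1 + exp(−α(θ − β)))
Exponent: 1.7 × (-1.8 − (-1.08)) = -1.2240
1/(1 + e^{1.2240}) = 0.2272

0.227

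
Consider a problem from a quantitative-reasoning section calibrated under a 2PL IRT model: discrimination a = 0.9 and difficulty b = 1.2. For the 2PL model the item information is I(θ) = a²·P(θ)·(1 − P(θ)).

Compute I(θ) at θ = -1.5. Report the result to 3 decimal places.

P = 1/(1+e^{2.4300}) = 0.0809
P(1−P) = 0.0809 × 0.9191 = 0.0744
I = a² × P(1−P) = 0.9² × 0.0744 = 0.06024

0.060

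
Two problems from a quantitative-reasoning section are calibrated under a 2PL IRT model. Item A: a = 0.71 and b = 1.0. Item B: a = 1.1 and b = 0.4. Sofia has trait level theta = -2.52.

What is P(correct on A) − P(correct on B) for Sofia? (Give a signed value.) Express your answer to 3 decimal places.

0.037

P(theta) = 1 / (1 + exp(−a(theta − b)))
P_A = 0.0759
P_B = 0.0387
P_A − P_B = 0.0372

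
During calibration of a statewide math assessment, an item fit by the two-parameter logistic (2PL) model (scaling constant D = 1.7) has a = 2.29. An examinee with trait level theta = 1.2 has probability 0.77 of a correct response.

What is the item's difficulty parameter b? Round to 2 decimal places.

0.89

P(theta) = 1 / (1 + exp(−D·a(theta − b)))
logit(0.77) = ln(0.77/0.23) = 1.2083
b = theta − logit/(1.7·a) = 1.2 − 1.2083/3.8930 = 0.8896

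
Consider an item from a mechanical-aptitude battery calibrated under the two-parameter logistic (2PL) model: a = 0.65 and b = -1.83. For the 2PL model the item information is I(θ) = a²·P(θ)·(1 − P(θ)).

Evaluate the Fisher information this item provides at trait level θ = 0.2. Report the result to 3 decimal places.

P = 1/(1+e^{-1.3195}) = 0.7891
P(1−P) = 0.7891 × 0.2109 = 0.1664
I = a² × P(1−P) = 0.65² × 0.1664 = 0.07031

0.070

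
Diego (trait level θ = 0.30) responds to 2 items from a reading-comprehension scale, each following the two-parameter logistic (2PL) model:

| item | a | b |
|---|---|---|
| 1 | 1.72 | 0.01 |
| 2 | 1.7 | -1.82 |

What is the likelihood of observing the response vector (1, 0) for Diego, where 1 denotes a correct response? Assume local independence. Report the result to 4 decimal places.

0.0165

P(θ) = 1 / (1 + exp(−a(θ − b)))
P_1 = 1/(1+e^{-0.4988}) = 0.6222
P_2 = 1/(1+e^{-3.6040}) = 0.9735
L = P_1 × (1−P_2) = 0.6222 × 0.0265 = 0.01648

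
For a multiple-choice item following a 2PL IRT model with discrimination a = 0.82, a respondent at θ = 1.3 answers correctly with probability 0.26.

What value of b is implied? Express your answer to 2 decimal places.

2.58

P(θ) = 1 / (1 + exp(−a(θ − b)))
logit(0.26) = ln(0.26/0.74) = -1.0460
b = θ − logit/(a) = 1.3 − (-1.0460)/0.8200 = 2.5756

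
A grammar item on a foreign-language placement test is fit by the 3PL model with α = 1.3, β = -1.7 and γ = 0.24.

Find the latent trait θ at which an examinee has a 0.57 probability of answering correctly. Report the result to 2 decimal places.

P(θ) = γ + (1 − γ) · 1 / (1 + exp(−α(θ − β)))
Remove guessing floor: (0.57 − 0.24)/(1 − 0.24) = 0.4342
logit = ln(0.4342/0.5658) = -0.2647
θ = β + logit/(α) = -1.7 + (-0.2647)/1.3000 = -1.9036

-1.90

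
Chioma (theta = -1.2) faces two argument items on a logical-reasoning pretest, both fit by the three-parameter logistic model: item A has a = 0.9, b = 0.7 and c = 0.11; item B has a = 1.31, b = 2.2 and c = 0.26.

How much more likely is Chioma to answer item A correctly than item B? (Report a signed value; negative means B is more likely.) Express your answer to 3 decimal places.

P(theta) = c + (1 − c) · 1 / (1 + exp(−a(theta − b)))
P_A = 0.2463
P_B = 0.2685
P_A − P_B = -0.0222

-0.022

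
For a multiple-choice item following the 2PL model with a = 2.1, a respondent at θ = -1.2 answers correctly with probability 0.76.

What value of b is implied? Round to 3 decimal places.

-1.749

P(θ) = 1 / (1 + exp(−a(θ − b)))
logit(0.76) = ln(0.76/0.24) = 1.1527
b = θ − logit/(a) = -1.2 − 1.1527/2.1000 = -1.7489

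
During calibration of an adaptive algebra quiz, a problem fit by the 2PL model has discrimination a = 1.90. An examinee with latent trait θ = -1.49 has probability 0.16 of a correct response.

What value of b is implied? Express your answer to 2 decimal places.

-0.62

P(θ) = 1 / (1 + exp(−a(θ − b)))
logit(0.16) = ln(0.16/0.84) = -1.6582
b = θ − logit/(a) = -1.49 − (-1.6582)/1.9000 = -0.6172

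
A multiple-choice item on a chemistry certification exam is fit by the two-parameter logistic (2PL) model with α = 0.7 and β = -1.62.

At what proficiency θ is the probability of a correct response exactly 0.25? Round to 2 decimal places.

P(θ) = 1 / (1 + exp(−α(θ − β)))
logit = ln(0.2500/0.7500) = -1.0986
θ = β + logit/(α) = -1.62 + (-1.0986)/0.7000 = -3.1894

-3.19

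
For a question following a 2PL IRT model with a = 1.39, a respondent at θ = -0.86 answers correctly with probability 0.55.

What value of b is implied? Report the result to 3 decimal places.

-1.004

P(θ) = 1 / (1 + exp(−a(θ − b)))
logit(0.55) = ln(0.55/0.45) = 0.2007
b = θ − logit/(a) = -0.86 − 0.2007/1.3900 = -1.0044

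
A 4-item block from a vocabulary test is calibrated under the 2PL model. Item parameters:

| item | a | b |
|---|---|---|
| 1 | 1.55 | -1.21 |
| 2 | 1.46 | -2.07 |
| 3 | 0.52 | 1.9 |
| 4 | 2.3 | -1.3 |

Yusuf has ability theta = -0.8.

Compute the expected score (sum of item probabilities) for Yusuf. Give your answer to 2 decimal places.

2.48

P(theta) = 1 / (1 + exp(−a(theta − b)))
P_1 = 1/(1+e^{-0.6355}) = 0.6537
P_2 = 1/(1+e^{-1.8542}) = 0.8646
P_3 = 1/(1+e^{1.4040}) = 0.1972
P_4 = 1/(1+e^{-1.1500}) = 0.7595
E[score] = 0.6537 + 0.8646 + 0.1972 + 0.7595 = 2.4750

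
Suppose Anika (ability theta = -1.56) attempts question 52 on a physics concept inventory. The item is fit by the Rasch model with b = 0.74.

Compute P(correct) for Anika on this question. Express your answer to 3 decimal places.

0.091

P(theta) = 1 / (1 + exp(−(theta − b)))
Exponent: (-1.56 − 0.74) = -2.3000
1/(1 + e^{2.3000}) = 0.0911
P = 0.0911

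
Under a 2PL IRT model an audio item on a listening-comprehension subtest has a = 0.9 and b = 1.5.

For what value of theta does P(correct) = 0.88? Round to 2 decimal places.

P(theta) = 1 / (1 + exp(−a(theta − b)))
logit = ln(0.8800/0.1200) = 1.9924
theta = b + logit/(a) = 1.5 + 1.9924/0.9000 = 3.7138

3.71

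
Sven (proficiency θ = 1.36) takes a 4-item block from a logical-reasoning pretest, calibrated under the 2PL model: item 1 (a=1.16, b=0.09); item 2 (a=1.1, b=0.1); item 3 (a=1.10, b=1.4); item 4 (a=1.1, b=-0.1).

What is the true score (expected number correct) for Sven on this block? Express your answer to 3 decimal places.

2.935

P(θ) = 1 / (1 + exp(−a(θ − b)))
P_1 = 1/(1+e^{-1.4732}) = 0.8135
P_2 = 1/(1+e^{-1.3860}) = 0.8000
P_3 = 1/(1+e^{0.0440}) = 0.4890
P_4 = 1/(1+e^{-1.6060}) = 0.8329
E[score] = 0.8135 + 0.8000 + 0.4890 + 0.8329 = 2.9354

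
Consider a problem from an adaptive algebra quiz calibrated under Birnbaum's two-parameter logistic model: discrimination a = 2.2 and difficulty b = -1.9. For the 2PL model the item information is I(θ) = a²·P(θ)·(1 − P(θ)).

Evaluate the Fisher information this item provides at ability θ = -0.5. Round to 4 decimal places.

0.2033

P = 1/(1+e^{-3.0800}) = 0.9561
P(1−P) = 0.9561 × 0.0439 = 0.0420
I = a² × P(1−P) = 2.2² × 0.0420 = 0.20332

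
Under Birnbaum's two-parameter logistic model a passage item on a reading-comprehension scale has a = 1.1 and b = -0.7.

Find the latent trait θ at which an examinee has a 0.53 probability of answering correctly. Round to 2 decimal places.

P(θ) = 1 / (1 + exp(−a(θ − b)))
logit = ln(0.5300/0.4700) = 0.1201
θ = b + logit/(a) = -0.7 + 0.1201/1.1000 = -0.5908

-0.59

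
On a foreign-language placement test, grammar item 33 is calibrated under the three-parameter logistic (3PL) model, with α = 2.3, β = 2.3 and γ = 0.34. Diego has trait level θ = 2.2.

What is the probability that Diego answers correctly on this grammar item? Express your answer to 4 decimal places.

P(θ) = γ + (1 − γ) · 1 / (1 + exp(−α(θ − β)))
Exponent: 2.3 × (2.2 − 2.3) = -0.2300
1/(1 + e^{0.2300}) = 0.4428
P = 0.34 + 0.66 × 0.4428 = 0.6322

0.6322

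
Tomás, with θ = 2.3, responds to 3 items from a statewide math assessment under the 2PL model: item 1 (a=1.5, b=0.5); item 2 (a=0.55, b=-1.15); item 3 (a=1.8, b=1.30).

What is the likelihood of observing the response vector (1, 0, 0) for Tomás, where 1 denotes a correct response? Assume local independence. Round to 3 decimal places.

0.017

P(θ) = 1 / (1 + exp(−a(θ − b)))
P_1 = 1/(1+e^{-2.7000}) = 0.9370
P_2 = 1/(1+e^{-1.8975}) = 0.8696
P_3 = 1/(1+e^{-1.8000}) = 0.8581
L = P_1 × (1−P_2) × (1−P_3) = 0.9370 × 0.1304 × 0.1419 = 0.01733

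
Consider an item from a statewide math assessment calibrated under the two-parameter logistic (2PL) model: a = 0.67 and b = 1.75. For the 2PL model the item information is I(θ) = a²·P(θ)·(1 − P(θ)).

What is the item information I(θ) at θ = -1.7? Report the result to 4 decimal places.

P = 1/(1+e^{2.3115}) = 0.0902
P(1−P) = 0.0902 × 0.9098 = 0.0820
I = a² × P(1−P) = 0.67² × 0.0820 = 0.03683

0.0368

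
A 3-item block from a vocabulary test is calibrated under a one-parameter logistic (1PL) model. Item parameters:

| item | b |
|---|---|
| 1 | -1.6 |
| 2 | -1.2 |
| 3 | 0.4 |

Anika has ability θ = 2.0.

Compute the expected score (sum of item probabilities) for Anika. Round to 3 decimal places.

P(θ) = 1 / (1 + exp(−(θ − b)))
P_1 = 1/(1+e^{-3.6000}) = 0.9734
P_2 = 1/(1+e^{-3.2000}) = 0.9608
P_3 = 1/(1+e^{-1.6000}) = 0.8320
E[score] = 0.9734 + 0.9608 + 0.8320 = 2.7663

2.766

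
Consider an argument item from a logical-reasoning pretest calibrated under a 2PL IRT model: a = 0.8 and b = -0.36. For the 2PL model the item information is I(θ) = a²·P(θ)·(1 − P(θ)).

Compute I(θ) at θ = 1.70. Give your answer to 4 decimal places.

P = 1/(1+e^{-1.6480}) = 0.8386
P(1−P) = 0.8386 × 0.1614 = 0.1353
I = a² × P(1−P) = 0.8² × 0.1353 = 0.08662

0.0866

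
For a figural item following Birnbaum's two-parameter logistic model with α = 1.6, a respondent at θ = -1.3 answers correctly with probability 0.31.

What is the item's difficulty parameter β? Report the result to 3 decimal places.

-0.800

P(θ) = 1 / (1 + exp(−α(θ − β)))
logit(0.31) = ln(0.31/0.69) = -0.8001
β = θ − logit/(α) = -1.3 − (-0.8001)/1.6000 = -0.7999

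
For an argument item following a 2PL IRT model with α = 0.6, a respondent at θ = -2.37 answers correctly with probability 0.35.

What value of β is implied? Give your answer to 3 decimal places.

-1.338

P(θ) = 1 / (1 + exp(−α(θ − β)))
logit(0.35) = ln(0.35/0.65) = -0.6190
β = θ − logit/(α) = -2.37 − (-0.6190)/0.6000 = -1.3383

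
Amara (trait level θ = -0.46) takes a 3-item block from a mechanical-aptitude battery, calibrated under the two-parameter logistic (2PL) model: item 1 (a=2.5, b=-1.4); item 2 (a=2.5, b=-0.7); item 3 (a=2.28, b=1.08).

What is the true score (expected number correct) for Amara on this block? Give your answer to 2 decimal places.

P(θ) = 1 / (1 + exp(−a(θ − b)))
P_1 = 1/(1+e^{-2.3500}) = 0.9129
P_2 = 1/(1+e^{-0.6000}) = 0.6457
P_3 = 1/(1+e^{3.5112}) = 0.0290
E[score] = 0.9129 + 0.6457 + 0.0290 = 1.5876

1.59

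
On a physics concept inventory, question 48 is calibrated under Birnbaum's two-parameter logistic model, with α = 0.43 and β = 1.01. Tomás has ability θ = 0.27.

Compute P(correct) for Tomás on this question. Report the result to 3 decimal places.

0.421

P(θ) = 1 / (1 + exp(−α(θ − β)))
Exponent: 0.43 × (0.27 − 1.01) = -0.3182
1/(1 + e^{0.3182}) = 0.4211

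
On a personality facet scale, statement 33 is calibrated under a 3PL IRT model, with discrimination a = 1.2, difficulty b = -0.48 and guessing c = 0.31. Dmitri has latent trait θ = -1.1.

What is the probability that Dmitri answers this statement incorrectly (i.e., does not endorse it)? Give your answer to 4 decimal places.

0.4677

P(θ) = c + (1 − c) · 1 / (1 + exp(−a(θ − b)))
Exponent: 1.2 × (-1.1 − (-0.48)) = -0.7440
1/(1 + e^{0.7440}) = 0.3221
P = 0.31 + 0.69 × 0.3221 = 0.5323
P(incorrect) = 1 − 0.5323 = 0.4677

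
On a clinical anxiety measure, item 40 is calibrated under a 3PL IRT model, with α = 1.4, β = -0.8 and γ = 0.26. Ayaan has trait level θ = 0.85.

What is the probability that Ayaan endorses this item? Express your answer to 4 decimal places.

P(θ) = γ + (1 − γ) · 1 / (1 + exp(−α(θ − β)))
Exponent: 1.4 × (0.85 − (-0.8)) = 2.3100
1/(1 + e^{-2.3100}) = 0.9097
P = 0.26 + 0.74 × 0.9097 = 0.9332

0.9332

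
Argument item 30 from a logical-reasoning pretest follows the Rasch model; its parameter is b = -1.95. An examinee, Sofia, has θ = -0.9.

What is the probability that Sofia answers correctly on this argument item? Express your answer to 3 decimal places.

0.741

P(θ) = 1 / (1 + exp(−(θ − b)))
Exponent: (-0.9 − (-1.95)) = 1.0500
1/(1 + e^{-1.0500}) = 0.7408
P = 0.7408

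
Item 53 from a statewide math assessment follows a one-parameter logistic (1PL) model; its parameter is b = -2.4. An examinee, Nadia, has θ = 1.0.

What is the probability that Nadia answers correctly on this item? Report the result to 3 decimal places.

0.968

P(θ) = 1 / (1 + exp(−(θ − b)))
Exponent: (1.0 − (-2.4)) = 3.4000
1/(1 + e^{-3.4000}) = 0.9677
P = 0.9677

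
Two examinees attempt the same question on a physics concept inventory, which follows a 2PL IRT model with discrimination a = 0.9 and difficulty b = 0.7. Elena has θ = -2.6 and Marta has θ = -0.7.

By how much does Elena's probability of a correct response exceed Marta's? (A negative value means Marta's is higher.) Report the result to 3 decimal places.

-0.172

P(θ) = 1 / (1 + exp(−a(θ − b)))
P(Elena) = 0.0488  [exponent -2.9700]
P(Marta) = 0.2210  [exponent -1.2600]
Difference = 0.0488 − 0.2210 = -0.1722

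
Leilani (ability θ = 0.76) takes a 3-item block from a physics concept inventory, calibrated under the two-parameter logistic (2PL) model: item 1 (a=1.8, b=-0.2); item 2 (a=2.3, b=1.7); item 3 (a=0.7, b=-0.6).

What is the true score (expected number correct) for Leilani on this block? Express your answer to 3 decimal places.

P(θ) = 1 / (1 + exp(−a(θ − b)))
P_1 = 1/(1+e^{-1.7280}) = 0.8492
P_2 = 1/(1+e^{2.1620}) = 0.1032
P_3 = 1/(1+e^{-0.9520}) = 0.7215
E[score] = 0.8492 + 0.1032 + 0.7215 = 1.6739

1.674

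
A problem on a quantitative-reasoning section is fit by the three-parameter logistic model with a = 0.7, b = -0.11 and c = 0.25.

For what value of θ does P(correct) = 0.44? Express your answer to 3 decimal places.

P(θ) = c + (1 − c) · 1 / (1 + exp(−a(θ − b)))
Remove guessing floor: (0.44 − 0.25)/(1 − 0.25) = 0.2533
logit = ln(0.2533/0.7467) = -1.0809
θ = b + logit/(a) = -0.11 + (-1.0809)/0.7000 = -1.6542

-1.654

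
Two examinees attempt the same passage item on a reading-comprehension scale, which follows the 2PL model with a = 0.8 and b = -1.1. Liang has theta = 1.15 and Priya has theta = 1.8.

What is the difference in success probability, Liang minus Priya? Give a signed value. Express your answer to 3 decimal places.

P(theta) = 1 / (1 + exp(−a(theta − b)))
P(Liang) = 0.8581  [exponent 1.8000]
P(Priya) = 0.9105  [exponent 2.3200]
Difference = 0.8581 − 0.9105 = -0.0524

-0.052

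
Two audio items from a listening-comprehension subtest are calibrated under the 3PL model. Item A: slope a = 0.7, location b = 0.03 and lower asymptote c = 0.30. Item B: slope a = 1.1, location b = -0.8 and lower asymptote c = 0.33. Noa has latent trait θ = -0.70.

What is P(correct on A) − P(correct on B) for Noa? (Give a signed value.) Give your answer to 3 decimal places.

P(θ) = c + (1 − c) · 1 / (1 + exp(−a(θ − b)))
P_A = 0.5625
P_B = 0.6834
P_A − P_B = -0.1209

-0.121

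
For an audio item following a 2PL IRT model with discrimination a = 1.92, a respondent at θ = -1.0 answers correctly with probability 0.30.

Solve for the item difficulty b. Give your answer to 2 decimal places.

-0.56

P(θ) = 1 / (1 + exp(−a(θ − b)))
logit(0.30) = ln(0.30/0.70) = -0.8473
b = θ − logit/(a) = -1.0 − (-0.8473)/1.9200 = -0.5587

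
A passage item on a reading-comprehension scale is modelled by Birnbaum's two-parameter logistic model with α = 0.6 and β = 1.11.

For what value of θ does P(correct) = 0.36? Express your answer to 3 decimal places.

0.151

P(θ) = 1 / (1 + exp(−α(θ − β)))
logit = ln(0.3600/0.6400) = -0.5754
θ = β + logit/(α) = 1.11 + (-0.5754)/0.6000 = 0.1511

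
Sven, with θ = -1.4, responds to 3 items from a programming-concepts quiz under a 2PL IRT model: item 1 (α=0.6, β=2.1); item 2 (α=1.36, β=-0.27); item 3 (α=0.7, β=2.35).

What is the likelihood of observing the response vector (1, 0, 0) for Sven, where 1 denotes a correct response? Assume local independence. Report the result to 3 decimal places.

P(θ) = 1 / (1 + exp(−α(θ − β)))
P_1 = 1/(1+e^{2.1000}) = 0.1091
P_2 = 1/(1+e^{1.5368}) = 0.1770
P_3 = 1/(1+e^{2.6250}) = 0.0675
L = P_1 × (1−P_2) × (1−P_3) = 0.1091 × 0.8230 × 0.9325 = 0.08372

0.084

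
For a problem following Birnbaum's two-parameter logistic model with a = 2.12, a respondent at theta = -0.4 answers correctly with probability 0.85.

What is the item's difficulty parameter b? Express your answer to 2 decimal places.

P(theta) = 1 / (1 + exp(−a(theta − b)))
logit(0.85) = ln(0.85/0.15) = 1.7346
b = theta − logit/(a) = -0.4 − 1.7346/2.1200 = -1.2182

-1.22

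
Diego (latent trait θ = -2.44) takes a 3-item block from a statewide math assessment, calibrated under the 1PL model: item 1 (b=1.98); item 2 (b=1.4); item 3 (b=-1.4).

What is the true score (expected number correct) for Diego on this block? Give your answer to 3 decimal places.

P(θ) = 1 / (1 + exp(−(θ − b)))
P_1 = 1/(1+e^{4.4200}) = 0.0119
P_2 = 1/(1+e^{3.8400}) = 0.0210
P_3 = 1/(1+e^{1.0400}) = 0.2611
E[score] = 0.0119 + 0.0210 + 0.2611 = 0.2941

0.294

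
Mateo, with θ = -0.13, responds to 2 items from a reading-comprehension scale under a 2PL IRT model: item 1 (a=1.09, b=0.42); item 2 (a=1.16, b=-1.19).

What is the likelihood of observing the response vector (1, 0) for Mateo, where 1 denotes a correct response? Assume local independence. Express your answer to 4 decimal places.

0.0802

P(θ) = 1 / (1 + exp(−a(θ − b)))
P_1 = 1/(1+e^{0.5995}) = 0.3545
P_2 = 1/(1+e^{-1.2296}) = 0.7737
L = P_1 × (1−P_2) = 0.3545 × 0.2263 = 0.08020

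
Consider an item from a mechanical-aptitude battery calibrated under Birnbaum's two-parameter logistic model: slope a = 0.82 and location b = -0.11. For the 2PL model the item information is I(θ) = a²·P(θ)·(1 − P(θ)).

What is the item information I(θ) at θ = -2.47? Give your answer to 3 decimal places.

P = 1/(1+e^{1.9352}) = 0.1262
P(1−P) = 0.1262 × 0.8738 = 0.1103
I = a² × P(1−P) = 0.82² × 0.1103 = 0.07414

0.074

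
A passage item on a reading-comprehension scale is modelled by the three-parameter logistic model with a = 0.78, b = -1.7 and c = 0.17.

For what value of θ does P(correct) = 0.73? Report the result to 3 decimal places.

-0.765

P(θ) = c + (1 − c) · 1 / (1 + exp(−a(θ − b)))
Remove guessing floor: (0.73 − 0.17)/(1 − 0.17) = 0.6747
logit = ln(0.6747/0.3253) = 0.7295
θ = b + logit/(a) = -1.7 + 0.7295/0.7800 = -0.7647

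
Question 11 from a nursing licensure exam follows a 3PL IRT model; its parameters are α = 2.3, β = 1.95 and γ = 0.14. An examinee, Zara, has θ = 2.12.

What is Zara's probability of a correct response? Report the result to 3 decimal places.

0.653

P(θ) = γ + (1 − γ) · 1 / (1 + exp(−α(θ − β)))
Exponent: 2.3 × (2.12 − 1.95) = 0.3910
1/(1 + e^{-0.3910}) = 0.5965
P = 0.14 + 0.86 × 0.5965 = 0.6530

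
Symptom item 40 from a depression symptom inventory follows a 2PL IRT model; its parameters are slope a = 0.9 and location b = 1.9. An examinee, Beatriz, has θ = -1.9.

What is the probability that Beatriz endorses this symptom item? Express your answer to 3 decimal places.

0.032

P(θ) = 1 / (1 + exp(−a(θ − b)))
Exponent: 0.9 × (-1.9 − 1.9) = -3.4200
1/(1 + e^{3.4200}) = 0.0317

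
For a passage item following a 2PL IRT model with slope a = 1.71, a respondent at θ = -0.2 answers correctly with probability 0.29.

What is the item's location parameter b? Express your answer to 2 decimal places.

0.32

P(θ) = 1 / (1 + exp(−a(θ − b)))
logit(0.29) = ln(0.29/0.71) = -0.8954
b = θ − logit/(a) = -0.2 − (-0.8954)/1.7100 = 0.3236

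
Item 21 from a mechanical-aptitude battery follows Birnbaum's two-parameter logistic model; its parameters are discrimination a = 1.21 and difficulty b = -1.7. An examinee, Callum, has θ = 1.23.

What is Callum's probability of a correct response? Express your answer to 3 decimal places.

P(θ) = 1 / (1 + exp(−a(θ − b)))
Exponent: 1.21 × (1.23 − (-1.7)) = 3.5453
1/(1 + e^{-3.5453}) = 0.9719

0.972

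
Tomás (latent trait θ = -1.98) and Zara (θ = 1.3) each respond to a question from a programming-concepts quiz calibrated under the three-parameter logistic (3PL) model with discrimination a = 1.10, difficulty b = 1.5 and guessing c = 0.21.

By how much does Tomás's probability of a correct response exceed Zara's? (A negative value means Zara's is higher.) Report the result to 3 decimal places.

P(θ) = c + (1 − c) · 1 / (1 + exp(−a(θ − b)))
P(Tomás) = 0.2268  [exponent -3.8280]
P(Zara) = 0.5617  [exponent -0.2200]
Difference = 0.2268 − 0.5617 = -0.3349

-0.335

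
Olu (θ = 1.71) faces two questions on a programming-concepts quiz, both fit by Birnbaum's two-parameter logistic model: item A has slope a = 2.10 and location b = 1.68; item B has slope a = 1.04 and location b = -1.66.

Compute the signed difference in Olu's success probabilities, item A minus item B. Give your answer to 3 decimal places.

P(θ) = 1 / (1 + exp(−a(θ − b)))
P_A = 0.5157
P_B = 0.9708
P_A − P_B = -0.4551

-0.455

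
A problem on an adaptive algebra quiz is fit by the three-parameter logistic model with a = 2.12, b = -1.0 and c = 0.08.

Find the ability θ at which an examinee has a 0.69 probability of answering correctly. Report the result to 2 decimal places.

P(θ) = c + (1 − c) · 1 / (1 + exp(−a(θ − b)))
Remove guessing floor: (0.69 − 0.08)/(1 − 0.08) = 0.6630
logit = ln(0.6630/0.3370) = 0.6769
θ = b + logit/(a) = -1.0 + 0.6769/2.1200 = -0.6807

-0.68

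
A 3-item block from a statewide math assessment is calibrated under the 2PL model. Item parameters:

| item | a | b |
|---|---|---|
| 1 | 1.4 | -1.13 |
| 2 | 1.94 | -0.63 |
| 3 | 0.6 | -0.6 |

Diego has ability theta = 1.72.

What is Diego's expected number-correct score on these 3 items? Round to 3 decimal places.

2.772

P(theta) = 1 / (1 + exp(−a(theta − b)))
P_1 = 1/(1+e^{-3.9900}) = 0.9818
P_2 = 1/(1+e^{-4.5590}) = 0.9896
P_3 = 1/(1+e^{-1.3920}) = 0.8009
E[score] = 0.9818 + 0.9896 + 0.8009 = 2.7724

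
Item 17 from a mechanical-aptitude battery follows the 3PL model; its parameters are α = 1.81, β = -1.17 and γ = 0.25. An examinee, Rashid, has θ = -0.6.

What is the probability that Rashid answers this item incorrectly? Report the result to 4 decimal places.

0.1971

P(θ) = γ + (1 − γ) · 1 / (1 + exp(−α(θ − β)))
Exponent: 1.81 × (-0.6 − (-1.17)) = 1.0317
1/(1 + e^{-1.0317}) = 0.7372
P = 0.25 + 0.75 × 0.7372 = 0.8029
P(incorrect) = 1 − 0.8029 = 0.1971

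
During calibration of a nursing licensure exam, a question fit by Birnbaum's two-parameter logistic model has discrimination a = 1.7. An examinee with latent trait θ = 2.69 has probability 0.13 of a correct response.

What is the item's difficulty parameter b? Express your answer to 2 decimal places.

3.81

P(θ) = 1 / (1 + exp(−a(θ − b)))
logit(0.13) = ln(0.13/0.87) = -1.9010
b = θ − logit/(a) = 2.69 − (-1.9010)/1.7000 = 3.8082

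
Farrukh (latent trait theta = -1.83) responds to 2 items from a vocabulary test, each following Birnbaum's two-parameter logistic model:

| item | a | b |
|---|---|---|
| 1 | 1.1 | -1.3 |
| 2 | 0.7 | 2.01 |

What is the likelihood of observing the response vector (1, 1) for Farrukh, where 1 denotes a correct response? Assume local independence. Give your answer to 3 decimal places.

0.023

P(theta) = 1 / (1 + exp(−a(theta − b)))
P_1 = 1/(1+e^{0.5830}) = 0.3582
P_2 = 1/(1+e^{2.6880}) = 0.0637
L = P_1 × P_2 = 0.3582 × 0.0637 = 0.02281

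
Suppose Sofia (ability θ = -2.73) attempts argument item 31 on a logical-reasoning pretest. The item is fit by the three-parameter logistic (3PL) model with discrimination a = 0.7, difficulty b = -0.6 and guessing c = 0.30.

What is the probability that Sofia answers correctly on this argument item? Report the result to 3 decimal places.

0.429

P(θ) = c + (1 − c) · 1 / (1 + exp(−a(θ − b)))
Exponent: 0.7 × (-2.73 − (-0.6)) = -1.4910
1/(1 + e^{1.4910}) = 0.1838
P = 0.30 + 0.70 × 0.1838 = 0.4286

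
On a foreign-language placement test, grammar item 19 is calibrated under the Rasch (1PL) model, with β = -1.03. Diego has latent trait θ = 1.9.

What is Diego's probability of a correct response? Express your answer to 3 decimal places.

P(θ) = 1 / (1 + exp(−(θ − β)))
Exponent: (1.9 − (-1.03)) = 2.9300
1/(1 + e^{-2.9300}) = 0.9493
P = 0.9493

0.949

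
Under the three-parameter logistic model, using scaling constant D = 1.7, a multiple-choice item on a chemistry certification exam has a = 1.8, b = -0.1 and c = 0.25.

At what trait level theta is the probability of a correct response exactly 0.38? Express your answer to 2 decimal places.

-0.61

P(theta) = c + (1 − c) · 1 / (1 + exp(−D·a(theta − b)))
Remove guessing floor: (0.38 − 0.25)/(1 − 0.25) = 0.1733
logit = ln(0.1733/0.8267) = -1.5622
theta = b + logit/(1.7·a) = -0.1 + (-1.5622)/3.0600 = -0.6105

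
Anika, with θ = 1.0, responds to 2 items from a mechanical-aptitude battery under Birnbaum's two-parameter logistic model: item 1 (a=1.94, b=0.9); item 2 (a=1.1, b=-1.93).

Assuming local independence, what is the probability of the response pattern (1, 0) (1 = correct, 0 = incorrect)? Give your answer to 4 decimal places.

P(θ) = 1 / (1 + exp(−a(θ − b)))
P_1 = 1/(1+e^{-0.1940}) = 0.5483
P_2 = 1/(1+e^{-3.2230}) = 0.9617
L = P_1 × (1−P_2) = 0.5483 × 0.0383 = 0.02101

0.0210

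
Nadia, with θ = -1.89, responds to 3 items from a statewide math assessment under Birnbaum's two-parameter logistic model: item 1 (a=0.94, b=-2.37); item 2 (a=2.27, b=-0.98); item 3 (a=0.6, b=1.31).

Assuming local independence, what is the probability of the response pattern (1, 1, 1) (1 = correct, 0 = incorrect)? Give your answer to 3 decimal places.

0.009

P(θ) = 1 / (1 + exp(−a(θ − b)))
P_1 = 1/(1+e^{-0.4512}) = 0.6109
P_2 = 1/(1+e^{2.0657}) = 0.1125
P_3 = 1/(1+e^{1.9200}) = 0.1279
L = P_1 × P_2 × P_3 = 0.6109 × 0.1125 × 0.1279 = 0.00879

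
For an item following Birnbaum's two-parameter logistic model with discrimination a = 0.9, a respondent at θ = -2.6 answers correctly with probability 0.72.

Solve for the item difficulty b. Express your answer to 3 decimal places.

-3.649

P(θ) = 1 / (1 + exp(−a(θ − b)))
logit(0.72) = ln(0.72/0.28) = 0.9445
b = θ − logit/(a) = -2.6 − 0.9445/0.9000 = -3.6494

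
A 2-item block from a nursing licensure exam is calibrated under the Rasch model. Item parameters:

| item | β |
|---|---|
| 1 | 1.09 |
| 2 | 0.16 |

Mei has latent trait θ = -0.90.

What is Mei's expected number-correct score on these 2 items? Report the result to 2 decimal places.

0.38

P(θ) = 1 / (1 + exp(−(θ − β)))
P_1 = 1/(1+e^{1.9900}) = 0.1203
P_2 = 1/(1+e^{1.0600}) = 0.2573
E[score] = 0.1203 + 0.2573 = 0.3776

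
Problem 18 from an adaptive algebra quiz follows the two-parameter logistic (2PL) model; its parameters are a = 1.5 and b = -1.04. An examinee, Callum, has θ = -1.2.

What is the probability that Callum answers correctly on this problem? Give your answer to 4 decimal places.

0.4403

P(θ) = 1 / (1 + exp(−a(θ − b)))
Exponent: 1.5 × (-1.2 − (-1.04)) = -0.2400
1/(1 + e^{0.2400}) = 0.4403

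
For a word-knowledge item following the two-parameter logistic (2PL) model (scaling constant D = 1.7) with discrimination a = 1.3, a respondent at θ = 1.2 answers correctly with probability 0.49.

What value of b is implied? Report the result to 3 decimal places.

P(θ) = 1 / (1 + exp(−D·a(θ − b)))
logit(0.49) = ln(0.49/0.51) = -0.0400
b = θ − logit/(1.7·a) = 1.2 − (-0.0400)/2.2100 = 1.2181

1.218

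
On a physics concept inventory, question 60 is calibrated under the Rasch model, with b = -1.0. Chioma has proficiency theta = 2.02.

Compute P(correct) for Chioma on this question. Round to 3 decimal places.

0.953

P(theta) = 1 / (1 + exp(−(theta − b)))
Exponent: (2.02 − (-1.0)) = 3.0200
1/(1 + e^{-3.0200}) = 0.9535
P = 0.9535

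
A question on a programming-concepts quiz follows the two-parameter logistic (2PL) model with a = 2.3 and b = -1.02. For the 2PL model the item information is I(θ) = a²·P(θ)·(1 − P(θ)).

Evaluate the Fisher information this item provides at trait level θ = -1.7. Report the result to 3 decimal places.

0.757

P = 1/(1+e^{1.5640}) = 0.1731
P(1−P) = 0.1731 × 0.8269 = 0.1431
I = a² × P(1−P) = 2.3² × 0.1431 = 0.75710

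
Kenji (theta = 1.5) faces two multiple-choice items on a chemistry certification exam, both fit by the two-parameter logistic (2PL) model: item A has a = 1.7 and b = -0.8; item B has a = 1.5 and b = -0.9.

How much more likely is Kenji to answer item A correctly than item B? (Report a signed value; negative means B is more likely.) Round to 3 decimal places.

P(theta) = 1 / (1 + exp(−a(theta − b)))
P_A = 0.9804
P_B = 0.9734
P_A − P_B = 0.0070

0.007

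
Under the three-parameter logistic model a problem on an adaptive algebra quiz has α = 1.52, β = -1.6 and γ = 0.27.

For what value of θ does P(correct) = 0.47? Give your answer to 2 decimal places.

-2.24

P(θ) = γ + (1 − γ) · 1 / (1 + exp(−α(θ − β)))
Remove guessing floor: (0.47 − 0.27)/(1 − 0.27) = 0.2740
logit = ln(0.2740/0.7260) = -0.9746
θ = β + logit/(α) = -1.6 + (-0.9746)/1.5200 = -2.2412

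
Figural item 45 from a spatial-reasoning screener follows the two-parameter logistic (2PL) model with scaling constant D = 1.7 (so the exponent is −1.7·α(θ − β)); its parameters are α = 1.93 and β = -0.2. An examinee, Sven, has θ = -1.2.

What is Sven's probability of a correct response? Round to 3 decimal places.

0.036

P(θ) = 1 / (1 + exp(−D·α(θ − β)))
Exponent: 1.7 × 1.93 × (-1.2 − (-0.2)) = -3.2810
1/(1 + e^{3.2810}) = 0.0362
P = 0.0362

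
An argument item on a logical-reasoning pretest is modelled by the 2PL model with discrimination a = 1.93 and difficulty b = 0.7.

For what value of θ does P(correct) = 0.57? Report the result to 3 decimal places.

P(θ) = 1 / (1 + exp(−a(θ − b)))
logit = ln(0.5700/0.4300) = 0.2819
θ = b + logit/(a) = 0.7 + 0.2819/1.9300 = 0.8460

0.846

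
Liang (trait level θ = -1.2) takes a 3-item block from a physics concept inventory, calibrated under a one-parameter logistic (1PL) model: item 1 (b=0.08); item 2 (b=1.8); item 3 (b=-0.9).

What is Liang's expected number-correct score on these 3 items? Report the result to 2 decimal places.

0.69

P(θ) = 1 / (1 + exp(−(θ − b)))
P_1 = 1/(1+e^{1.2800}) = 0.2176
P_2 = 1/(1+e^{3.0000}) = 0.0474
P_3 = 1/(1+e^{0.3000}) = 0.4256
E[score] = 0.2176 + 0.0474 + 0.4256 = 0.6905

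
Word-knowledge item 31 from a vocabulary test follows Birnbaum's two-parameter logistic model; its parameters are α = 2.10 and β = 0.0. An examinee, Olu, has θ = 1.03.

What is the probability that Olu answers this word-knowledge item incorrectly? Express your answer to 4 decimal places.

0.1031

P(θ) = 1 / (1 + exp(−α(θ − β)))
Exponent: 2.10 × (1.03 − 0.0) = 2.1630
1/(1 + e^{-2.1630}) = 0.8969
P(incorrect) = 1 − 0.8969 = 0.1031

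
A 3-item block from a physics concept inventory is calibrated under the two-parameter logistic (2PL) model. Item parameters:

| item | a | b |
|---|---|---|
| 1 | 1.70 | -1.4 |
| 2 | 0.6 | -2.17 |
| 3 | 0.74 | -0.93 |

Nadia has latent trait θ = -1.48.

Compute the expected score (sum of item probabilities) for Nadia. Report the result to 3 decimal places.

1.468

P(θ) = 1 / (1 + exp(−a(θ − b)))
P_1 = 1/(1+e^{0.1360}) = 0.4661
P_2 = 1/(1+e^{-0.4140}) = 0.6020
P_3 = 1/(1+e^{0.4070}) = 0.3996
E[score] = 0.4661 + 0.6020 + 0.3996 = 1.4677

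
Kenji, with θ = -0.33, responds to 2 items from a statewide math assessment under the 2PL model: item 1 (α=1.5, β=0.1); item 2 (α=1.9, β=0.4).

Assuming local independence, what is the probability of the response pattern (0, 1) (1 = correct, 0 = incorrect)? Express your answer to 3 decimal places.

P(θ) = 1 / (1 + exp(−α(θ − β)))
P_1 = 1/(1+e^{0.6450}) = 0.3441
P_2 = 1/(1+e^{1.3870}) = 0.1999
L = (1−P_1) × P_2 = 0.6559 × 0.1999 = 0.13110

0.131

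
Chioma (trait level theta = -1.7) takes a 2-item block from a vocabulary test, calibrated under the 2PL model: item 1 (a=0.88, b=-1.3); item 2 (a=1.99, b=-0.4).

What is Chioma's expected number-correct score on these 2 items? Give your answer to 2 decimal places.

P(theta) = 1 / (1 + exp(−a(theta − b)))
P_1 = 1/(1+e^{0.3520}) = 0.4129
P_2 = 1/(1+e^{2.5870}) = 0.0700
E[score] = 0.4129 + 0.0700 = 0.4829

0.48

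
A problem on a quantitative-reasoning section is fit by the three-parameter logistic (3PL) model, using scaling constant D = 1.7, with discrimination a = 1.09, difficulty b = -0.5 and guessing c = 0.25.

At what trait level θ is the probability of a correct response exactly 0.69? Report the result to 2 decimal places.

-0.31

P(θ) = c + (1 − c) · 1 / (1 + exp(−D·a(θ − b)))
Remove guessing floor: (0.69 − 0.25)/(1 − 0.25) = 0.5867
logit = ln(0.5867/0.4133) = 0.3502
θ = b + logit/(1.7·a) = -0.5 + 0.3502/1.8530 = -0.3110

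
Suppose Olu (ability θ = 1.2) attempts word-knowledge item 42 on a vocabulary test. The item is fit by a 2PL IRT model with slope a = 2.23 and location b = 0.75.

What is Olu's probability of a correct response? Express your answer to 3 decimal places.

0.732

P(θ) = 1 / (1 + exp(−a(θ − b)))
Exponent: 2.23 × (1.2 − 0.75) = 1.0035
1/(1 + e^{-1.0035}) = 0.7317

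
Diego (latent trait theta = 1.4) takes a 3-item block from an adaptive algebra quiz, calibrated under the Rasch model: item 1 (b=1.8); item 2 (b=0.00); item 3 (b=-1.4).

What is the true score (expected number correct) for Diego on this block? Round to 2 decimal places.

P(theta) = 1 / (1 + exp(−(theta − b)))
P_1 = 1/(1+e^{0.4000}) = 0.4013
P_2 = 1/(1+e^{-1.4000}) = 0.8022
P_3 = 1/(1+e^{-2.8000}) = 0.9427
E[score] = 0.4013 + 0.8022 + 0.9427 = 2.1462

2.15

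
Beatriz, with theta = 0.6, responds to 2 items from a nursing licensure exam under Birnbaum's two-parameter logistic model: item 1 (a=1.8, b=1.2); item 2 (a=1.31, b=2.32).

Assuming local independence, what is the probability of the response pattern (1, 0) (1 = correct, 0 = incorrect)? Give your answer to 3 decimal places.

0.229

P(theta) = 1 / (1 + exp(−a(theta − b)))
P_1 = 1/(1+e^{1.0800}) = 0.2535
P_2 = 1/(1+e^{2.2532}) = 0.0951
L = P_1 × (1−P_2) = 0.2535 × 0.9049 = 0.22940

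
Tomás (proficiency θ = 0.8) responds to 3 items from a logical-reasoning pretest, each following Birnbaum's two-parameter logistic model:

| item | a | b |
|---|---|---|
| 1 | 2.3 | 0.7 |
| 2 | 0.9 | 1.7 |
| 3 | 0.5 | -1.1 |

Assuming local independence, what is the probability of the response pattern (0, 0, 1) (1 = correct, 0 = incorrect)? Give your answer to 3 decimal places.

0.221

P(θ) = 1 / (1 + exp(−a(θ − b)))
P_1 = 1/(1+e^{-0.2300}) = 0.5572
P_2 = 1/(1+e^{0.8100}) = 0.3079
P_3 = 1/(1+e^{-0.9500}) = 0.7211
L = (1−P_1) × (1−P_2) × P_3 = 0.4428 × 0.6921 × 0.7211 = 0.22097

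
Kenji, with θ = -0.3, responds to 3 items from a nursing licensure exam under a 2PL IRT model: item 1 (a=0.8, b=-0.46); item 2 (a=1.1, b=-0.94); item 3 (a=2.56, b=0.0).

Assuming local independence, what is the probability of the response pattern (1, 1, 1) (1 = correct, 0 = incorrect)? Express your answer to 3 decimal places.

P(θ) = 1 / (1 + exp(−a(θ − b)))
P_1 = 1/(1+e^{-0.1280}) = 0.5320
P_2 = 1/(1+e^{-0.7040}) = 0.6691
P_3 = 1/(1+e^{0.7680}) = 0.3169
L = P_1 × P_2 × P_3 = 0.5320 × 0.6691 × 0.3169 = 0.11279

0.113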